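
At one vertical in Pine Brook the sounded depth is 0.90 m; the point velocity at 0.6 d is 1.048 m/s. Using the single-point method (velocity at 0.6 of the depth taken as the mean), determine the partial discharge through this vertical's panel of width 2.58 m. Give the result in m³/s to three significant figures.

v̄ = v₀.₆ = 1.048 m/s
q = v̄ × d × w = 1.048 × 0.90 × 2.58 = 2.433 m³/s

2.43 m³/s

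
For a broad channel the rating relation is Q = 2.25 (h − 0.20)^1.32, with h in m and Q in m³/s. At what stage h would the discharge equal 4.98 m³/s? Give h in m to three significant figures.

h − h₀ = (Q/C)^(1/b) = (4.98/2.25)^(1/1.32) = 1.826 m
h = 0.20 + 1.826 = 2.026 m

2.03 m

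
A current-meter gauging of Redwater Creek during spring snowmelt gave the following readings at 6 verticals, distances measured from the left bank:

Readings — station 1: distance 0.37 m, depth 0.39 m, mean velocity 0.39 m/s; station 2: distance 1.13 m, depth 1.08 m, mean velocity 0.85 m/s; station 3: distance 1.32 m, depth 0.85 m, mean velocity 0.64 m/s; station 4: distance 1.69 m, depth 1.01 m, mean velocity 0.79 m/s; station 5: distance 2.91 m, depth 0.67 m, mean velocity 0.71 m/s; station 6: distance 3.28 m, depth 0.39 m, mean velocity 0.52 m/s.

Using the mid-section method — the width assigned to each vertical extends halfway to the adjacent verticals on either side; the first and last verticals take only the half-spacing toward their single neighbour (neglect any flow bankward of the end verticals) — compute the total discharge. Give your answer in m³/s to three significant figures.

1.70 m³/s

w_1 = (1.13 − 0.37)/2 = 0.38 m; q_1 = 0.39 × 0.39 × 0.38 = 0.05780 m³/s
w_2 = (1.32 − 0.37)/2 = 0.475 m; q_2 = 0.85 × 1.08 × 0.475 = 0.4361 m³/s
w_3 = (1.69 − 1.13)/2 = 0.28 m; q_3 = 0.64 × 0.85 × 0.28 = 0.1523 m³/s
w_4 = (2.91 − 1.32)/2 = 0.795 m; q_4 = 0.79 × 1.01 × 0.795 = 0.6343 m³/s
w_5 = (3.28 − 1.69)/2 = 0.795 m; q_5 = 0.71 × 0.67 × 0.795 = 0.3782 m³/s
w_6 = (3.28 − 2.91)/2 = 0.185 m; q_6 = 0.52 × 0.39 × 0.185 = 0.03752 m³/s
Q = Σ qᵢ = 1.696 m³/s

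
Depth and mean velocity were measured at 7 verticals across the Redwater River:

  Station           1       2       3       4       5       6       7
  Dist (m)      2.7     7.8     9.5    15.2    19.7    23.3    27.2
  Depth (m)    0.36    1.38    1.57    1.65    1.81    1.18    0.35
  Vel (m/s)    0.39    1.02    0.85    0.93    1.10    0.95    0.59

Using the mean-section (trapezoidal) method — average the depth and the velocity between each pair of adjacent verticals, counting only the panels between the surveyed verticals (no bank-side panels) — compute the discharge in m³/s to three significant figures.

29.4 m³/s

Panel 1-2: Δb = 5.1 m, d̄ = (0.36+1.38)/2 = 0.87, v̄ = (0.39+1.02)/2 = 0.705 → q = 5.1×0.87×0.705 = 3.128 m³/s
Panel 2-3: Δb = 1.7 m, d̄ = (1.38+1.57)/2 = 1.475, v̄ = (1.02+0.85)/2 = 0.935 → q = 1.7×1.475×0.935 = 2.345 m³/s
Panel 3-4: Δb = 5.7 m, d̄ = (1.57+1.65)/2 = 1.61, v̄ = (0.85+0.93)/2 = 0.89 → q = 5.7×1.61×0.89 = 8.168 m³/s
Panel 4-5: Δb = 4.5 m, d̄ = (1.65+1.81)/2 = 1.73, v̄ = (0.93+1.10)/2 = 1.015 → q = 4.5×1.73×1.015 = 7.902 m³/s
Panel 5-6: Δb = 3.6 m, d̄ = (1.81+1.18)/2 = 1.495, v̄ = (1.10+0.95)/2 = 1.025 → q = 3.6×1.495×1.025 = 5.517 m³/s
Panel 6-7: Δb = 3.9 m, d̄ = (1.18+0.35)/2 = 0.765, v̄ = (0.95+0.59)/2 = 0.77 → q = 3.9×0.765×0.77 = 2.297 m³/s
Q = Σ q = 29.36 m³/s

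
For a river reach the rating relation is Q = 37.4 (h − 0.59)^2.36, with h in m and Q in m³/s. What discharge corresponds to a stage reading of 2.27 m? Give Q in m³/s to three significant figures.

Q = 37.4 × (2.27 − 0.59)^2.36 = 37.4 × 1.68^2.36 = 127.2 m³/s

127 m³/s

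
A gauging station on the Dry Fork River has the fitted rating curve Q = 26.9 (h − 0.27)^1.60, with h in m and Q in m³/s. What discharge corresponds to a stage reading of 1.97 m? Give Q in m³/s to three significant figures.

Q = 26.9 × (1.97 − 0.27)^1.60 = 26.9 × 1.7^1.60 = 62.87 m³/s

62.9 m³/s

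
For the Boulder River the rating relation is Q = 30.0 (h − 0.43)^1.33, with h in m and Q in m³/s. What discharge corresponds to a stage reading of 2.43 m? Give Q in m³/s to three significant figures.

Q = 30.0 × (2.43 − 0.43)^1.33 = 30.0 × 2^1.33 = 75.42 m³/s

75.4 m³/s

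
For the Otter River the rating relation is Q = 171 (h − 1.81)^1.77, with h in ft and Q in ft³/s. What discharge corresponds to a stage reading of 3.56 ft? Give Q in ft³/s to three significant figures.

Q = 171 × (3.56 − 1.81)^1.77 = 171 × 1.75^1.77 = 460.4 ft³/s

460 ft³/s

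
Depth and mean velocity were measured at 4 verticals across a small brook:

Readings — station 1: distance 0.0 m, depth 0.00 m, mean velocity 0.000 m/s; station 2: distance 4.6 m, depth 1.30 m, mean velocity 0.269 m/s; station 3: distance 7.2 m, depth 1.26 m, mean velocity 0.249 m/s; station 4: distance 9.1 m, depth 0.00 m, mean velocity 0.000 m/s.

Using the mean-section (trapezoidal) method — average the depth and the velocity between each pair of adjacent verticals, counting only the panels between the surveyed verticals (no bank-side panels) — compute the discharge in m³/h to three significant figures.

5090 m³/h

Panel 1-2: Δb = 4.6 m, d̄ = (0.00+1.30)/2 = 0.65, v̄ = (0.000+0.269)/2 = 0.1345 → q = 4.6×0.65×0.1345 = 0.4022 m³/s
Panel 2-3: Δb = 2.6 m, d̄ = (1.30+1.26)/2 = 1.28, v̄ = (0.269+0.249)/2 = 0.259 → q = 2.6×1.28×0.259 = 0.8620 m³/s
Panel 3-4: Δb = 1.9 m, d̄ = (1.26+0.00)/2 = 0.63, v̄ = (0.249+0.000)/2 = 0.1245 → q = 1.9×0.63×0.1245 = 0.1490 m³/s
Q = Σ q = 1.413 m³/s
= 1.413 × 3600 = 5087 m³/h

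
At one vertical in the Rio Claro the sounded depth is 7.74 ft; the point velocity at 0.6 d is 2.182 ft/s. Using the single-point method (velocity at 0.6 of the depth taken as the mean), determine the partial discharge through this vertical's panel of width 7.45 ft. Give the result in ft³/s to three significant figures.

126 ft³/s

v̄ = v₀.₆ = 2.182 ft/s
q = v̄ × d × w = 2.182 × 7.74 × 7.45 = 125.8 ft³/s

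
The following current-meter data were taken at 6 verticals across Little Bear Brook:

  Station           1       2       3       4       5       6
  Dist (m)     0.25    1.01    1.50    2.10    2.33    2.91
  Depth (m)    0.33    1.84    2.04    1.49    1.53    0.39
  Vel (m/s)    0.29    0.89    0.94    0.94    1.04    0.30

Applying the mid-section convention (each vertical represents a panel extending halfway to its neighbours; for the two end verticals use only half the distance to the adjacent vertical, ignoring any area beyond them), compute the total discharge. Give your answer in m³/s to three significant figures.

w_1 = (1.01 − 0.25)/2 = 0.38 m; q_1 = 0.29 × 0.33 × 0.38 = 0.03637 m³/s
w_2 = (1.50 − 0.25)/2 = 0.625 m; q_2 = 0.89 × 1.84 × 0.625 = 1.024 m³/s
w_3 = (2.10 − 1.01)/2 = 0.545 m; q_3 = 0.94 × 2.04 × 0.545 = 1.045 m³/s
w_4 = (2.33 − 1.50)/2 = 0.415 m; q_4 = 0.94 × 1.49 × 0.415 = 0.5812 m³/s
w_5 = (2.91 − 2.10)/2 = 0.405 m; q_5 = 1.04 × 1.53 × 0.405 = 0.6444 m³/s
w_6 = (2.91 − 2.33)/2 = 0.29 m; q_6 = 0.30 × 0.39 × 0.29 = 0.03393 m³/s
Q = Σ qᵢ = 3.365 m³/s

3.36 m³/s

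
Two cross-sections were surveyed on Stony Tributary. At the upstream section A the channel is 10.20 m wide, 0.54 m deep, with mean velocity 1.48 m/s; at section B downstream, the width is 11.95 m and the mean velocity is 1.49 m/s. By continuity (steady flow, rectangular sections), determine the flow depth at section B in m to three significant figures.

0.458 m

Q = A₁V₁ = (10.20×0.54) × 1.48 = 8.152 m³/s
d₂ = Q/(b₂ V₂) = 8.152/(11.95×1.49) = 0.4578 m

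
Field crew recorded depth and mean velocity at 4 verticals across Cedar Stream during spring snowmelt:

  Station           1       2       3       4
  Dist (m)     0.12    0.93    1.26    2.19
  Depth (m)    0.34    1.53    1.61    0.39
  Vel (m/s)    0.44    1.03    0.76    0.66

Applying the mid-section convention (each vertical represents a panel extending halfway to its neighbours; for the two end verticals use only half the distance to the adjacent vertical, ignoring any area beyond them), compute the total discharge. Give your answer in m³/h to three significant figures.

w_1 = (0.93 − 0.12)/2 = 0.405 m; q_1 = 0.44 × 0.34 × 0.405 = 0.06059 m³/s
w_2 = (1.26 − 0.12)/2 = 0.57 m; q_2 = 1.03 × 1.53 × 0.57 = 0.8983 m³/s
w_3 = (2.19 − 0.93)/2 = 0.63 m; q_3 = 0.76 × 1.61 × 0.63 = 0.7709 m³/s
w_4 = (2.19 − 1.26)/2 = 0.465 m; q_4 = 0.66 × 0.39 × 0.465 = 0.1197 m³/s
Q = Σ qᵢ = 1.849 m³/s
= 1.849 × 3600 = 6658 m³/h

6660 m³/h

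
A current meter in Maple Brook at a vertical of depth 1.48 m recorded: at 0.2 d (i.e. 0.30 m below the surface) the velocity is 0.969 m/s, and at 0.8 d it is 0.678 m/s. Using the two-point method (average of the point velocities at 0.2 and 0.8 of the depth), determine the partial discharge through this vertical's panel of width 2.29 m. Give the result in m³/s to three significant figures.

2.79 m³/s

v̄ = (0.969 + 0.678) / 2 = 0.8235 m/s
q = v̄ × d × w = 0.8235 × 1.48 × 2.29 = 2.791 m³/s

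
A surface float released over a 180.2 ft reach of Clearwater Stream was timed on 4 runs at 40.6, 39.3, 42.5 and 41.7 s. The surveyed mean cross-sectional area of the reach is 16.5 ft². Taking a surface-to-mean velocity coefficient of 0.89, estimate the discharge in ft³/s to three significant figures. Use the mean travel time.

64.5 ft³/s

t̄ = (40.6 + 39.3 + 42.5 + 41.7) / 4 = 41.025 s
v_surface = L / t̄ = 180.2 / 41.025 = 4.392 ft/s
v_mean = 0.89 × 4.392 = 3.909 ft/s
Q = A × v_mean = 16.5 × 3.909 = 64.50 ft³/s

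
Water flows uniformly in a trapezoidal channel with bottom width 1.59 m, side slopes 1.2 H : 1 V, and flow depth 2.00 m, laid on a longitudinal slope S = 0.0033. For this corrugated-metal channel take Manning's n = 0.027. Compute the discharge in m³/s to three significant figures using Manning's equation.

A = (b + z·y)·y = (1.59 + 1.2×2.00)×2.00 = 7.980 m²
P = b + 2y√(1+z²) = 1.59 + 2×2.00×√(1+1.2²) = 7.838 m
R = A/P = 7.980/7.838 = 1.018 m
Q = (1/n)·A·R^(2/3)·S^(1/2) = (1/0.027) × 7.980 × 1.018^(2/3) × 0.0033^(1/2) = 17.18 m³/s

17.2 m³/s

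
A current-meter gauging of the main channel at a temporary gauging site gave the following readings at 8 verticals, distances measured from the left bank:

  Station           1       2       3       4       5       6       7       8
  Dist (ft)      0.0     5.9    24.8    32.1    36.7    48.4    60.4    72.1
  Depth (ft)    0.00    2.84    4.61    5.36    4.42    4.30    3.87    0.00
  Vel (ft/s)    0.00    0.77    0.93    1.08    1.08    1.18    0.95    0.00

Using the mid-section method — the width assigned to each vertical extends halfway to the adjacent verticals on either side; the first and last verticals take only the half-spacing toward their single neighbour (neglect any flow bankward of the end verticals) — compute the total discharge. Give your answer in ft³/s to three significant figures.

260 ft³/s

w_2 = (24.8 − 0.0)/2 = 12.4 ft; q_2 = 0.77 × 2.84 × 12.4 = 27.12 ft³/s
w_3 = (32.1 − 5.9)/2 = 13.1 ft; q_3 = 0.93 × 4.61 × 13.1 = 56.16 ft³/s
w_4 = (36.7 − 24.8)/2 = 5.95 ft; q_4 = 1.08 × 5.36 × 5.95 = 34.44 ft³/s
w_5 = (48.4 − 32.1)/2 = 8.15 ft; q_5 = 1.08 × 4.42 × 8.15 = 38.90 ft³/s
w_6 = (60.4 − 36.7)/2 = 11.85 ft; q_6 = 1.18 × 4.30 × 11.85 = 60.13 ft³/s
w_7 = (72.1 − 48.4)/2 = 11.85 ft; q_7 = 0.95 × 3.87 × 11.85 = 43.57 ft³/s
Stations 1, 8 contribute zero (depth or velocity is 0).
Q = Σ qᵢ = 260.3 ft³/s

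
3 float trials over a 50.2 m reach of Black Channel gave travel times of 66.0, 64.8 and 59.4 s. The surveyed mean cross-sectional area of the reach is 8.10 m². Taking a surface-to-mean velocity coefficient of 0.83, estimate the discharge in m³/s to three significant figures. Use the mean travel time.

t̄ = (66.0 + 64.8 + 59.4) / 3 = 63.4 s
v_surface = L / t̄ = 50.2 / 63.4 = 0.7918 m/s
v_mean = 0.83 × 0.7918 = 0.6572 m/s
Q = A × v_mean = 8.10 × 0.6572 = 5.323 m³/s

5.32 m³/s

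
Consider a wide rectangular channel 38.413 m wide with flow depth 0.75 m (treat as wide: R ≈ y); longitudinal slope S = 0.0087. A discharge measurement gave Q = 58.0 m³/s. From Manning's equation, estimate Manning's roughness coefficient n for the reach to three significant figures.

A = b·y = 38.413 × 0.75 = 28.81 m²
Wide channel: R ≈ y = 0.75 m
n = (1/Q)·A·R^(2/3)·S^(1/2) = (1/58.0) × 28.81 × 0.8255 × 0.09327 = 0.03825

0.0382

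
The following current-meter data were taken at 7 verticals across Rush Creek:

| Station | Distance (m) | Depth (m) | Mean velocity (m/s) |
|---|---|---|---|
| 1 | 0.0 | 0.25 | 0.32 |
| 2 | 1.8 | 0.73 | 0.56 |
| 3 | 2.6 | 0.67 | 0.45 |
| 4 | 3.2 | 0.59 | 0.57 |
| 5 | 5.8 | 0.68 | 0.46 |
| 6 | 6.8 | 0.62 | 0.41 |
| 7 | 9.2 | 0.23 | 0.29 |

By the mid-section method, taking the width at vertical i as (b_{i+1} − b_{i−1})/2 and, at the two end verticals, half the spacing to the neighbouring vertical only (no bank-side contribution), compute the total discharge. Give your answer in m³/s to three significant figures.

w_1 = (1.8 − 0.0)/2 = 0.9 m; q_1 = 0.32 × 0.25 × 0.9 = 0.07200 m³/s
w_2 = (2.6 − 0.0)/2 = 1.3 m; q_2 = 0.56 × 0.73 × 1.3 = 0.5314 m³/s
w_3 = (3.2 − 1.8)/2 = 0.7 m; q_3 = 0.45 × 0.67 × 0.7 = 0.2111 m³/s
w_4 = (5.8 − 2.6)/2 = 1.6 m; q_4 = 0.57 × 0.59 × 1.6 = 0.5381 m³/s
w_5 = (6.8 − 3.2)/2 = 1.8 m; q_5 = 0.46 × 0.68 × 1.8 = 0.5630 m³/s
w_6 = (9.2 − 5.8)/2 = 1.7 m; q_6 = 0.41 × 0.62 × 1.7 = 0.4321 m³/s
w_7 = (9.2 − 6.8)/2 = 1.2 m; q_7 = 0.29 × 0.23 × 1.2 = 0.08004 m³/s
Q = Σ qᵢ = 2.428 m³/s

2.43 m³/s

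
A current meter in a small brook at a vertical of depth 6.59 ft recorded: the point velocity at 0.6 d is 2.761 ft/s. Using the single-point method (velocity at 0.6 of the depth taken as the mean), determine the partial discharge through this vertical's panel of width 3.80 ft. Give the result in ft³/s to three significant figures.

69.1 ft³/s

v̄ = v₀.₆ = 2.761 ft/s
q = v̄ × d × w = 2.761 × 6.59 × 3.80 = 69.14 ft³/s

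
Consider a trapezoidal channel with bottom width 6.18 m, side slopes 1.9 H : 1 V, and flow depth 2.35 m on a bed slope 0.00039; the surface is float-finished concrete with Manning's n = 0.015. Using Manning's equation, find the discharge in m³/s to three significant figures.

A = (b + z·y)·y = (6.18 + 1.9×2.35)×2.35 = 25.02 m²
P = b + 2y√(1+z²) = 6.18 + 2×2.35×√(1+1.9²) = 16.27 m
R = A/P = 25.02/16.27 = 1.537 m
Q = (1/n)·A·R^(2/3)·S^(1/2) = (1/0.015) × 25.02 × 1.537^(2/3) × 0.00039^(1/2) = 43.87 m³/s

43.9 m³/s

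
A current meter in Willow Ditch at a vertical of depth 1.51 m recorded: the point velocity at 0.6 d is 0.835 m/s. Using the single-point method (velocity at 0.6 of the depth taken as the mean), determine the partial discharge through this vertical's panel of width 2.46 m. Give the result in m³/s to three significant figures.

v̄ = v₀.₆ = 0.835 m/s
q = v̄ × d × w = 0.8350 × 1.51 × 2.46 = 3.102 m³/s

3.10 m³/s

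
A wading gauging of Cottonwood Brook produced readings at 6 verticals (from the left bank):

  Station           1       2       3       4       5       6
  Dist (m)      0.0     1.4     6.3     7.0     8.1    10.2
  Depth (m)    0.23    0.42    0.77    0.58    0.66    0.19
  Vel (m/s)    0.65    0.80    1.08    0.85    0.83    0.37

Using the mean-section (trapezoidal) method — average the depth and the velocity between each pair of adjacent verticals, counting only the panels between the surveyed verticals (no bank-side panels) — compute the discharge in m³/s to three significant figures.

4.63 m³/s

Panel 1-2: Δb = 1.4 m, d̄ = (0.23+0.42)/2 = 0.325, v̄ = (0.65+0.80)/2 = 0.725 → q = 1.4×0.325×0.725 = 0.3299 m³/s
Panel 2-3: Δb = 4.9 m, d̄ = (0.42+0.77)/2 = 0.595, v̄ = (0.80+1.08)/2 = 0.94 → q = 4.9×0.595×0.94 = 2.741 m³/s
Panel 3-4: Δb = 0.7 m, d̄ = (0.77+0.58)/2 = 0.675, v̄ = (1.08+0.85)/2 = 0.965 → q = 0.7×0.675×0.965 = 0.4560 m³/s
Panel 4-5: Δb = 1.1 m, d̄ = (0.58+0.66)/2 = 0.62, v̄ = (0.85+0.83)/2 = 0.84 → q = 1.1×0.62×0.84 = 0.5729 m³/s
Panel 5-6: Δb = 2.1 m, d̄ = (0.66+0.19)/2 = 0.425, v̄ = (0.83+0.37)/2 = 0.6 → q = 2.1×0.425×0.6 = 0.5355 m³/s
Q = Σ q = 4.635 m³/s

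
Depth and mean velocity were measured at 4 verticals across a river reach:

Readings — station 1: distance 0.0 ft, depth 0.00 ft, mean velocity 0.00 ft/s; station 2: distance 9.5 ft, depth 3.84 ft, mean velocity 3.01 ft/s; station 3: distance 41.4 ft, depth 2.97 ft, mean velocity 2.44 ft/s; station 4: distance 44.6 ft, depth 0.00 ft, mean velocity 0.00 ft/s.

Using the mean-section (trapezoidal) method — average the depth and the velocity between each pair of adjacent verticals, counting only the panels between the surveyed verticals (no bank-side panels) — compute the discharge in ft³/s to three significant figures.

Panel 1-2: Δb = 9.5 ft, d̄ = (0.00+3.84)/2 = 1.92, v̄ = (0.00+3.01)/2 = 1.505 → q = 9.5×1.92×1.505 = 27.45 ft³/s
Panel 2-3: Δb = 31.9 ft, d̄ = (3.84+2.97)/2 = 3.405, v̄ = (3.01+2.44)/2 = 2.725 → q = 31.9×3.405×2.725 = 296.0 ft³/s
Panel 3-4: Δb = 3.2 ft, d̄ = (2.97+0.00)/2 = 1.485, v̄ = (2.44+0.00)/2 = 1.22 → q = 3.2×1.485×1.22 = 5.797 ft³/s
Q = Σ q = 329.2 ft³/s

329 ft³/s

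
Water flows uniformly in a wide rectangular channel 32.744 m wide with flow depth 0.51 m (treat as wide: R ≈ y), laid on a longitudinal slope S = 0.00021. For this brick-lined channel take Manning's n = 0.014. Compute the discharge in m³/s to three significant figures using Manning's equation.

11.0 m³/s

A = b·y = 32.744 × 0.51 = 16.70 m²
Wide channel: R ≈ y = 0.51 m
Q = (1/n)·A·R^(2/3)·S^(1/2) = (1/0.014) × 16.70 × 0.5100^(2/3) × 0.00021^(1/2) = 11.03 m³/s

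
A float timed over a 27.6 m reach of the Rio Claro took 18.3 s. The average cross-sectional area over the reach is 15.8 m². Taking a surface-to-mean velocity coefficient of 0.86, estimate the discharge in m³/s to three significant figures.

v_surface = L / t̄ = 27.6 / 18.3 = 1.508 m/s
v_mean = 0.86 × 1.508 = 1.297 m/s
Q = A × v_mean = 15.8 × 1.297 = 20.49 m³/s

20.5 m³/s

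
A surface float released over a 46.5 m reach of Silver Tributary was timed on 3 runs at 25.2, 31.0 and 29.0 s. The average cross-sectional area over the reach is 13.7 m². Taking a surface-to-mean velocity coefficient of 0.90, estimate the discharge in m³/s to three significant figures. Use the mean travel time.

t̄ = (25.2 + 31.0 + 29.0) / 3 = 28.4 s
v_surface = L / t̄ = 46.5 / 28.4 = 1.637 m/s
v_mean = 0.90 × 1.637 = 1.474 m/s
Q = A × v_mean = 13.7 × 1.474 = 20.19 m³/s

20.2 m³/s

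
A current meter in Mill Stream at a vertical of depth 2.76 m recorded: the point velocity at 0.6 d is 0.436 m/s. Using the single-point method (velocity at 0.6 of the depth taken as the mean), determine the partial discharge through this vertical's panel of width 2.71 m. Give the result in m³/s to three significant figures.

v̄ = v₀.₆ = 0.436 m/s
q = v̄ × d × w = 0.4360 × 2.76 × 2.71 = 3.261 m³/s

3.26 m³/s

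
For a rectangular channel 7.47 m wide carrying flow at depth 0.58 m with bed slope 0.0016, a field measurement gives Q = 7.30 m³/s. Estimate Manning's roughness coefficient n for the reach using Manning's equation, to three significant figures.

0.0150

A = b·y = 7.47 × 0.58 = 4.333 m²
P = b + 2y = 7.47 + 2×0.58 = 8.630 m
R = A/P = 4.333/8.630 = 0.5020 m
n = (1/Q)·A·R^(2/3)·S^(1/2) = (1/7.30) × 4.333 × 0.6317 × 0.04000 = 0.01500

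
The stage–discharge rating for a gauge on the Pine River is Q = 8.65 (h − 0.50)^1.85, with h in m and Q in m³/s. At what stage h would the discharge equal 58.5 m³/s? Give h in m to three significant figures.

h − h₀ = (Q/C)^(1/b) = (58.5/8.65)^(1/1.85) = 2.810 m
h = 0.50 + 2.810 = 3.310 m

3.31 m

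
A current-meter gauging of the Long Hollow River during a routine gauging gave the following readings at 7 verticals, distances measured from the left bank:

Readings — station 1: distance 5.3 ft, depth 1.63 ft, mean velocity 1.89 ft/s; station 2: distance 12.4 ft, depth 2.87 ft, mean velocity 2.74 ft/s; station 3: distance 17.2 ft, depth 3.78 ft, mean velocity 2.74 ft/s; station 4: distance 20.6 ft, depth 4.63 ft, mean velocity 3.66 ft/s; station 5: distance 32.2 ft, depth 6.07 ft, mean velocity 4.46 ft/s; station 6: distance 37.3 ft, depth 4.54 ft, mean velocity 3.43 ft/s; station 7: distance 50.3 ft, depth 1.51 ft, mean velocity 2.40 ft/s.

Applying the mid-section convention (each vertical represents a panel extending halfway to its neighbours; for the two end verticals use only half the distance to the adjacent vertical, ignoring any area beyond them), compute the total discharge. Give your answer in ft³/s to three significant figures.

618 ft³/s

w_1 = (12.4 − 5.3)/2 = 3.55 ft; q_1 = 1.89 × 1.63 × 3.55 = 10.94 ft³/s
w_2 = (17.2 − 5.3)/2 = 5.95 ft; q_2 = 2.74 × 2.87 × 5.95 = 46.79 ft³/s
w_3 = (20.6 − 12.4)/2 = 4.1 ft; q_3 = 2.74 × 3.78 × 4.1 = 42.46 ft³/s
w_4 = (32.2 − 17.2)/2 = 7.5 ft; q_4 = 3.66 × 4.63 × 7.5 = 127.1 ft³/s
w_5 = (37.3 − 20.6)/2 = 8.35 ft; q_5 = 4.46 × 6.07 × 8.35 = 226.1 ft³/s
w_6 = (50.3 − 32.2)/2 = 9.05 ft; q_6 = 3.43 × 4.54 × 9.05 = 140.9 ft³/s
w_7 = (50.3 − 37.3)/2 = 6.5 ft; q_7 = 2.40 × 1.51 × 6.5 = 23.56 ft³/s
Q = Σ qᵢ = 617.8 ft³/s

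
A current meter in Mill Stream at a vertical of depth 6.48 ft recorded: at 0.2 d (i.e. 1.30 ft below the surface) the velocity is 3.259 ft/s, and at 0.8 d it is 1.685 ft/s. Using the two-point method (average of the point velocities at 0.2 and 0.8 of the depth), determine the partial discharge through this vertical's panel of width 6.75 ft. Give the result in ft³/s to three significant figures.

108 ft³/s

v̄ = (3.259 + 1.685) / 2 = 2.472 ft/s
q = v̄ × d × w = 2.472 × 6.48 × 6.75 = 108.1 ft³/s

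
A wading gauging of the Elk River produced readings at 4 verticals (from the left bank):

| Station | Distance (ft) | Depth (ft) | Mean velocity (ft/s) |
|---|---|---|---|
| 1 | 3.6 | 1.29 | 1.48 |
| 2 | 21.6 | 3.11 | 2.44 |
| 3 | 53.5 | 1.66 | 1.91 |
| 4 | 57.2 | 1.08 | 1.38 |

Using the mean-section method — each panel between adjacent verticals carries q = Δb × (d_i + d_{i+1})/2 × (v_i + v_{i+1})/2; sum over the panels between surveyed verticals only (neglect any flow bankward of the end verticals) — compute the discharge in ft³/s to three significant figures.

251 ft³/s

Panel 1-2: Δb = 18 ft, d̄ = (1.29+3.11)/2 = 2.2, v̄ = (1.48+2.44)/2 = 1.96 → q = 18×2.2×1.96 = 77.62 ft³/s
Panel 2-3: Δb = 31.9 ft, d̄ = (3.11+1.66)/2 = 2.385, v̄ = (2.44+1.91)/2 = 2.175 → q = 31.9×2.385×2.175 = 165.5 ft³/s
Panel 3-4: Δb = 3.7 ft, d̄ = (1.66+1.08)/2 = 1.37, v̄ = (1.91+1.38)/2 = 1.645 → q = 3.7×1.37×1.645 = 8.339 ft³/s
Q = Σ q = 251.4 ft³/s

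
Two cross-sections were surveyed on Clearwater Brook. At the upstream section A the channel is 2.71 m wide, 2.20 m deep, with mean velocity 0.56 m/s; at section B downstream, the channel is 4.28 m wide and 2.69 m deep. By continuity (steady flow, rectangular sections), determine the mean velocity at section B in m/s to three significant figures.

0.290 m/s

Q = A₁V₁ = (2.71×2.20) × 0.56 = 3.339 m³/s
A₂ = 4.28 × 2.69 = 11.51 m²
V₂ = Q/A₂ = 3.339/11.51 = 0.2900 m/s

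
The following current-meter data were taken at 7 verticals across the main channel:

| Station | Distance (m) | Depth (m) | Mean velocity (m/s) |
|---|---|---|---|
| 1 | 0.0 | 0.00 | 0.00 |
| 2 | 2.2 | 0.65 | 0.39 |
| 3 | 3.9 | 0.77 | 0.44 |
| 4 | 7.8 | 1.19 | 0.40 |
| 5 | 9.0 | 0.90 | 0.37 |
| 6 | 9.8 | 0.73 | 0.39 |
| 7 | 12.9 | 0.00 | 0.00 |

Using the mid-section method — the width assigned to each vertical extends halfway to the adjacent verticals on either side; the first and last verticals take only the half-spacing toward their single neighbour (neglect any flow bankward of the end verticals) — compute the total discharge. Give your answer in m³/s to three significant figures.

w_2 = (3.9 − 0.0)/2 = 1.95 m; q_2 = 0.39 × 0.65 × 1.95 = 0.4943 m³/s
w_3 = (7.8 − 2.2)/2 = 2.8 m; q_3 = 0.44 × 0.77 × 2.8 = 0.9486 m³/s
w_4 = (9.0 − 3.9)/2 = 2.55 m; q_4 = 0.40 × 1.19 × 2.55 = 1.214 m³/s
w_5 = (9.8 − 7.8)/2 = 1 m; q_5 = 0.37 × 0.90 × 1 = 0.3330 m³/s
w_6 = (12.9 − 9.0)/2 = 1.95 m; q_6 = 0.39 × 0.73 × 1.95 = 0.5552 m³/s
Stations 1, 7 contribute zero (depth or velocity is 0).
Q = Σ qᵢ = 3.545 m³/s

3.54 m³/s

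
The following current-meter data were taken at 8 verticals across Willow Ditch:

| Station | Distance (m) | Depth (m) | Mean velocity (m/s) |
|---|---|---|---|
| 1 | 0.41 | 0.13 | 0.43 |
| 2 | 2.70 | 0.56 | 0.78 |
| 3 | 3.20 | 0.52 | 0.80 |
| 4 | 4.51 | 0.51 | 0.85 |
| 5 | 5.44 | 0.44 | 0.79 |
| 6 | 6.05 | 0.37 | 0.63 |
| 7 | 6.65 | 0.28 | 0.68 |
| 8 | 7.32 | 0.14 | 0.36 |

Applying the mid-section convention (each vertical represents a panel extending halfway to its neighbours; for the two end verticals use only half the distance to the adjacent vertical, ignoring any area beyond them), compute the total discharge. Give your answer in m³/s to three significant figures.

w_1 = (2.70 − 0.41)/2 = 1.145 m; q_1 = 0.43 × 0.13 × 1.145 = 0.06401 m³/s
w_2 = (3.20 − 0.41)/2 = 1.395 m; q_2 = 0.78 × 0.56 × 1.395 = 0.6093 m³/s
w_3 = (4.51 − 2.70)/2 = 0.905 m; q_3 = 0.80 × 0.52 × 0.905 = 0.3765 m³/s
w_4 = (5.44 − 3.20)/2 = 1.12 m; q_4 = 0.85 × 0.51 × 1.12 = 0.4855 m³/s
w_5 = (6.05 − 4.51)/2 = 0.77 m; q_5 = 0.79 × 0.44 × 0.77 = 0.2677 m³/s
w_6 = (6.65 − 5.44)/2 = 0.605 m; q_6 = 0.63 × 0.37 × 0.605 = 0.1410 m³/s
w_7 = (7.32 − 6.05)/2 = 0.635 m; q_7 = 0.68 × 0.28 × 0.635 = 0.1209 m³/s
w_8 = (7.32 − 6.65)/2 = 0.335 m; q_8 = 0.36 × 0.14 × 0.335 = 0.01688 m³/s
Q = Σ qᵢ = 2.082 m³/s

2.08 m³/s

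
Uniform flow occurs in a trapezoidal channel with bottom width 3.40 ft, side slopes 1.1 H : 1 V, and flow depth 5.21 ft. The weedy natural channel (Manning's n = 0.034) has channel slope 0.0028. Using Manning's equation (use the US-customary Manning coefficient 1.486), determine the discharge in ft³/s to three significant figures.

A = (b + z·y)·y = (3.40 + 1.1×5.21)×5.21 = 47.57 ft²
P = b + 2y√(1+z²) = 3.40 + 2×5.21×√(1+1.1²) = 18.89 ft
R = A/P = 47.57/18.89 = 2.518 ft
Q = (1.486/n)·A·R^(2/3)·S^(1/2) = (1.486/0.034) × 47.57 × 2.518^(2/3) × 0.0028^(1/2) = 203.6 ft³/s

204 ft³/s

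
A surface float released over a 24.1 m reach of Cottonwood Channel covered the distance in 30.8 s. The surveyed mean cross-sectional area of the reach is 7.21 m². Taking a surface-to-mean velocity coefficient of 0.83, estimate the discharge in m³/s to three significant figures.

4.68 m³/s

v_surface = L / t̄ = 24.1 / 30.8 = 0.7825 m/s
v_mean = 0.83 × 0.7825 = 0.6494 m/s
Q = A × v_mean = 7.21 × 0.6494 = 4.683 m³/s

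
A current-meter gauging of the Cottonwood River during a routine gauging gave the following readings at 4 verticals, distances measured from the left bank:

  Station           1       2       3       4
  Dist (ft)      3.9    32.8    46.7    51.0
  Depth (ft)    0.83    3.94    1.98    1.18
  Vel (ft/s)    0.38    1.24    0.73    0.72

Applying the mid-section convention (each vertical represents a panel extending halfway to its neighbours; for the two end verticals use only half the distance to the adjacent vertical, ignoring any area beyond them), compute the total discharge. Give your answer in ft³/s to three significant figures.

w_1 = (32.8 − 3.9)/2 = 14.45 ft; q_1 = 0.38 × 0.83 × 14.45 = 4.558 ft³/s
w_2 = (46.7 − 3.9)/2 = 21.4 ft; q_2 = 1.24 × 3.94 × 21.4 = 104.6 ft³/s
w_3 = (51.0 − 32.8)/2 = 9.1 ft; q_3 = 0.73 × 1.98 × 9.1 = 13.15 ft³/s
w_4 = (51.0 − 46.7)/2 = 2.15 ft; q_4 = 0.72 × 1.18 × 2.15 = 1.827 ft³/s
Q = Σ qᵢ = 124.1 ft³/s

124 ft³/s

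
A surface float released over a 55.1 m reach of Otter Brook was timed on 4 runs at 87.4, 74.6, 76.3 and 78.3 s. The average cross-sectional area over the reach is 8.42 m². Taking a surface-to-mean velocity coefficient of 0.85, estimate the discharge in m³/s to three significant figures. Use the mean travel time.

t̄ = (87.4 + 74.6 + 76.3 + 78.3) / 4 = 79.15 s
v_surface = L / t̄ = 55.1 / 79.15 = 0.6961 m/s
v_mean = 0.85 × 0.6961 = 0.5917 m/s
Q = A × v_mean = 8.42 × 0.5917 = 4.982 m³/s

4.98 m³/s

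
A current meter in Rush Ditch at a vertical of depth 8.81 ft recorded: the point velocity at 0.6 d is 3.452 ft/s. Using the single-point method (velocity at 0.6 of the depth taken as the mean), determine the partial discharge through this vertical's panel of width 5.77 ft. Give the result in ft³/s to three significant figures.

v̄ = v₀.₆ = 3.452 ft/s
q = v̄ × d × w = 3.452 × 8.81 × 5.77 = 175.5 ft³/s

175 ft³/s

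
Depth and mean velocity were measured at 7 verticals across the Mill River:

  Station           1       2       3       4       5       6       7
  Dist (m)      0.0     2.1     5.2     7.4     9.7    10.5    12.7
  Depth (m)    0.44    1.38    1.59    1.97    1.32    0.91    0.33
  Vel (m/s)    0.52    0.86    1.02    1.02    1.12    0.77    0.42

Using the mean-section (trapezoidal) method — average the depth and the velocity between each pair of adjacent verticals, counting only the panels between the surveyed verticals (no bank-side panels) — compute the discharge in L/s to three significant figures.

15300 L/s

Panel 1-2: Δb = 2.1 m, d̄ = (0.44+1.38)/2 = 0.91, v̄ = (0.52+0.86)/2 = 0.69 → q = 2.1×0.91×0.69 = 1.319 m³/s
Panel 2-3: Δb = 3.1 m, d̄ = (1.38+1.59)/2 = 1.485, v̄ = (0.86+1.02)/2 = 0.94 → q = 3.1×1.485×0.94 = 4.327 m³/s
Panel 3-4: Δb = 2.2 m, d̄ = (1.59+1.97)/2 = 1.78, v̄ = (1.02+1.02)/2 = 1.02 → q = 2.2×1.78×1.02 = 3.994 m³/s
Panel 4-5: Δb = 2.3 m, d̄ = (1.97+1.32)/2 = 1.645, v̄ = (1.02+1.12)/2 = 1.07 → q = 2.3×1.645×1.07 = 4.048 m³/s
Panel 5-6: Δb = 0.8 m, d̄ = (1.32+0.91)/2 = 1.115, v̄ = (1.12+0.77)/2 = 0.945 → q = 0.8×1.115×0.945 = 0.8429 m³/s
Panel 6-7: Δb = 2.2 m, d̄ = (0.91+0.33)/2 = 0.62, v̄ = (0.77+0.42)/2 = 0.595 → q = 2.2×0.62×0.595 = 0.8116 m³/s
Q = Σ q = 15.34 m³/s
= 15.34 × 1000 = 15340 L/s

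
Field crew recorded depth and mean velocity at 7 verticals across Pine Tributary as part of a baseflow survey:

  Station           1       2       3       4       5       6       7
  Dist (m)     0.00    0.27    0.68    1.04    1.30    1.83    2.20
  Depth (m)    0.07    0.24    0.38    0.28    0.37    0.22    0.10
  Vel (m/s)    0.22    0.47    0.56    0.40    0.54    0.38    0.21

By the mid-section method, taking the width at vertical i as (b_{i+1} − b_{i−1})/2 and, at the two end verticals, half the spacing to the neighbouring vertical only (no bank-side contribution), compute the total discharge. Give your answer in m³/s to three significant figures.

w_1 = (0.27 − 0.00)/2 = 0.135 m; q_1 = 0.22 × 0.07 × 0.135 = 0.002079 m³/s
w_2 = (0.68 − 0.00)/2 = 0.34 m; q_2 = 0.47 × 0.24 × 0.34 = 0.03835 m³/s
w_3 = (1.04 − 0.27)/2 = 0.385 m; q_3 = 0.56 × 0.38 × 0.385 = 0.08193 m³/s
w_4 = (1.30 − 0.68)/2 = 0.31 m; q_4 = 0.40 × 0.28 × 0.31 = 0.03472 m³/s
w_5 = (1.83 − 1.04)/2 = 0.395 m; q_5 = 0.54 × 0.37 × 0.395 = 0.07892 m³/s
w_6 = (2.20 − 1.30)/2 = 0.45 m; q_6 = 0.38 × 0.22 × 0.45 = 0.03762 m³/s
w_7 = (2.20 − 1.83)/2 = 0.185 m; q_7 = 0.21 × 0.10 × 0.185 = 0.003885 m³/s
Q = Σ qᵢ = 0.2775 m³/s

0.278 m³/s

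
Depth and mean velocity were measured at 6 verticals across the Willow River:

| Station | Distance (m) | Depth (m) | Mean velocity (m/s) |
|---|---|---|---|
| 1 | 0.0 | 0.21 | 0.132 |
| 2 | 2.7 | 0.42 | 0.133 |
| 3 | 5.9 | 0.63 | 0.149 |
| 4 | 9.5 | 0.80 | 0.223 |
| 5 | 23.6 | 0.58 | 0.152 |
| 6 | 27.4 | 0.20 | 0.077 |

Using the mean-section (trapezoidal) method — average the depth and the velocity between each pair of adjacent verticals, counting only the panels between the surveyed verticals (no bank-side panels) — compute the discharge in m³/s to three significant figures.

Panel 1-2: Δb = 2.7 m, d̄ = (0.21+0.42)/2 = 0.315, v̄ = (0.132+0.133)/2 = 0.1325 → q = 2.7×0.315×0.1325 = 0.1127 m³/s
Panel 2-3: Δb = 3.2 m, d̄ = (0.42+0.63)/2 = 0.525, v̄ = (0.133+0.149)/2 = 0.141 → q = 3.2×0.525×0.141 = 0.2369 m³/s
Panel 3-4: Δb = 3.6 m, d̄ = (0.63+0.80)/2 = 0.715, v̄ = (0.149+0.223)/2 = 0.186 → q = 3.6×0.715×0.186 = 0.4788 m³/s
Panel 4-5: Δb = 14.1 m, d̄ = (0.80+0.58)/2 = 0.69, v̄ = (0.223+0.152)/2 = 0.1875 → q = 14.1×0.69×0.1875 = 1.824 m³/s
Panel 5-6: Δb = 3.8 m, d̄ = (0.58+0.20)/2 = 0.39, v̄ = (0.152+0.077)/2 = 0.1145 → q = 3.8×0.39×0.1145 = 0.1697 m³/s
Q = Σ q = 2.822 m³/s

2.82 m³/s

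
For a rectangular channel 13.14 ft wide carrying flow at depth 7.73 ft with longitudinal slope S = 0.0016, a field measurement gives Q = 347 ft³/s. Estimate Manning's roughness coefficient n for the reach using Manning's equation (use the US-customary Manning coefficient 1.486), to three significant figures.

A = b·y = 13.14 × 7.73 = 101.6 ft²
P = b + 2y = 13.14 + 2×7.73 = 28.60 ft
R = A/P = 101.6/28.60 = 3.551 ft
n = (1.486/Q)·A·R^(2/3)·S^(1/2) = (1.486/347) × 101.6 × 2.328 × 0.04000 = 0.04050

0.0405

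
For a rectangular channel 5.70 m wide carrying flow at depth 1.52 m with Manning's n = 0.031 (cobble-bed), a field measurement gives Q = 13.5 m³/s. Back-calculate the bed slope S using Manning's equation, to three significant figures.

0.00236

A = b·y = 5.70 × 1.52 = 8.664 m²
P = b + 2y = 5.70 + 2×1.52 = 8.740 m
R = A/P = 8.664/8.740 = 0.9913 m
S = (Q·n / (1·A·R^(2/3)))² = (13.5×0.031 / (1×8.664×0.9942))² = 0.002361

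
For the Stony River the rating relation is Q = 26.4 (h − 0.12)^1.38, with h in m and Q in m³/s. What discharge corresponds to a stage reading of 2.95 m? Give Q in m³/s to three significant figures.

111 m³/s

Q = 26.4 × (2.95 − 0.12)^1.38 = 26.4 × 2.83^1.38 = 110.9 m³/s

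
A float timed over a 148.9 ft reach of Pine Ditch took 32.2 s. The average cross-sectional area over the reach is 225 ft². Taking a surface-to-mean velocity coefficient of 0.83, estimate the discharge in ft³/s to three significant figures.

v_surface = L / t̄ = 148.9 / 32.2 = 4.624 ft/s
v_mean = 0.83 × 4.624 = 3.838 ft/s
Q = A × v_mean = 225 × 3.838 = 863.6 ft³/s

864 ft³/s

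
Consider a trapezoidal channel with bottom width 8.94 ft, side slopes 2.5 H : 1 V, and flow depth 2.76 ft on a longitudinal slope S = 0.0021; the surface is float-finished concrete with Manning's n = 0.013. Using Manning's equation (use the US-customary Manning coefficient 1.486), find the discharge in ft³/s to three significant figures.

A = (b + z·y)·y = (8.94 + 2.5×2.76)×2.76 = 43.72 ft²
P = b + 2y√(1+z²) = 8.94 + 2×2.76×√(1+2.5²) = 23.80 ft
R = A/P = 43.72/23.80 = 1.837 ft
Q = (1.486/n)·A·R^(2/3)·S^(1/2) = (1.486/0.013) × 43.72 × 1.837^(2/3) × 0.0021^(1/2) = 343.5 ft³/s

343 ft³/s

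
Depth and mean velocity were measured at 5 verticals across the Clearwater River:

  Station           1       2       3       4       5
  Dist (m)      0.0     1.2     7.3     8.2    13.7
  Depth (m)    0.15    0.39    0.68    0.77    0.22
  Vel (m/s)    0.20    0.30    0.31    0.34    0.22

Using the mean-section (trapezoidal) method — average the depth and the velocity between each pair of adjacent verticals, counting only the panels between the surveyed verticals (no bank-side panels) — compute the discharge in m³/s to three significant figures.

2.05 m³/s

Panel 1-2: Δb = 1.2 m, d̄ = (0.15+0.39)/2 = 0.27, v̄ = (0.20+0.30)/2 = 0.25 → q = 1.2×0.27×0.25 = 0.08100 m³/s
Panel 2-3: Δb = 6.1 m, d̄ = (0.39+0.68)/2 = 0.535, v̄ = (0.30+0.31)/2 = 0.305 → q = 6.1×0.535×0.305 = 0.9954 m³/s
Panel 3-4: Δb = 0.9 m, d̄ = (0.68+0.77)/2 = 0.725, v̄ = (0.31+0.34)/2 = 0.325 → q = 0.9×0.725×0.325 = 0.2121 m³/s
Panel 4-5: Δb = 5.5 m, d̄ = (0.77+0.22)/2 = 0.495, v̄ = (0.34+0.22)/2 = 0.28 → q = 5.5×0.495×0.28 = 0.7623 m³/s
Q = Σ q = 2.051 m³/s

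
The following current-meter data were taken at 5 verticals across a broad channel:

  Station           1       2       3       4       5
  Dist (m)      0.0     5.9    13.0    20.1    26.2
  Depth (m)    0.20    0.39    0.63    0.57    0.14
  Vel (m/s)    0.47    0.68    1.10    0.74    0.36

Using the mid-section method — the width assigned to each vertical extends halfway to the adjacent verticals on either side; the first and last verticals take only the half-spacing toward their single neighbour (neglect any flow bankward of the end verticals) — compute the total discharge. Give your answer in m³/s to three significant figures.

w_1 = (5.9 − 0.0)/2 = 2.95 m; q_1 = 0.47 × 0.20 × 2.95 = 0.2773 m³/s
w_2 = (13.0 − 0.0)/2 = 6.5 m; q_2 = 0.68 × 0.39 × 6.5 = 1.724 m³/s
w_3 = (20.1 − 5.9)/2 = 7.1 m; q_3 = 1.10 × 0.63 × 7.1 = 4.920 m³/s
w_4 = (26.2 − 13.0)/2 = 6.6 m; q_4 = 0.74 × 0.57 × 6.6 = 2.784 m³/s
w_5 = (26.2 − 20.1)/2 = 3.05 m; q_5 = 0.36 × 0.14 × 3.05 = 0.1537 m³/s
Q = Σ qᵢ = 9.859 m³/s

9.86 m³/s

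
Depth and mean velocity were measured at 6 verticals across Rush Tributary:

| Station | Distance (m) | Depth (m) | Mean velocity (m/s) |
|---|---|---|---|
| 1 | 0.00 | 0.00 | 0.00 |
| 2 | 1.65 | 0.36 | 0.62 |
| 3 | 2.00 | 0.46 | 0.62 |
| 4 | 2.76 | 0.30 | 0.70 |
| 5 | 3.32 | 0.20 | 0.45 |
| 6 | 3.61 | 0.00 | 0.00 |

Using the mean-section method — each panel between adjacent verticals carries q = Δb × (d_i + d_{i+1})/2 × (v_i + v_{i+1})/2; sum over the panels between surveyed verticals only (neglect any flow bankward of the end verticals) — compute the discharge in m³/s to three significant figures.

Panel 1-2: Δb = 1.65 m, d̄ = (0.00+0.36)/2 = 0.18, v̄ = (0.00+0.62)/2 = 0.31 → q = 1.65×0.18×0.31 = 0.09207 m³/s
Panel 2-3: Δb = 0.35 m, d̄ = (0.36+0.46)/2 = 0.41, v̄ = (0.62+0.62)/2 = 0.62 → q = 0.35×0.41×0.62 = 0.08897 m³/s
Panel 3-4: Δb = 0.76 m, d̄ = (0.46+0.30)/2 = 0.38, v̄ = (0.62+0.70)/2 = 0.66 → q = 0.76×0.38×0.66 = 0.1906 m³/s
Panel 4-5: Δb = 0.56 m, d̄ = (0.30+0.20)/2 = 0.25, v̄ = (0.70+0.45)/2 = 0.575 → q = 0.56×0.25×0.575 = 0.08050 m³/s
Panel 5-6: Δb = 0.29 m, d̄ = (0.20+0.00)/2 = 0.1, v̄ = (0.45+0.00)/2 = 0.225 → q = 0.29×0.1×0.225 = 0.006525 m³/s
Q = Σ q = 0.4587 m³/s

0.459 m³/s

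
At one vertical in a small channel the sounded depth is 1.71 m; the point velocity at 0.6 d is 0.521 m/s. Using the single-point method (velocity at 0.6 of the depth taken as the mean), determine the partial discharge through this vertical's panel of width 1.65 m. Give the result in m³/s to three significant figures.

v̄ = v₀.₆ = 0.521 m/s
q = v̄ × d × w = 0.5210 × 1.71 × 1.65 = 1.470 m³/s

1.47 m³/s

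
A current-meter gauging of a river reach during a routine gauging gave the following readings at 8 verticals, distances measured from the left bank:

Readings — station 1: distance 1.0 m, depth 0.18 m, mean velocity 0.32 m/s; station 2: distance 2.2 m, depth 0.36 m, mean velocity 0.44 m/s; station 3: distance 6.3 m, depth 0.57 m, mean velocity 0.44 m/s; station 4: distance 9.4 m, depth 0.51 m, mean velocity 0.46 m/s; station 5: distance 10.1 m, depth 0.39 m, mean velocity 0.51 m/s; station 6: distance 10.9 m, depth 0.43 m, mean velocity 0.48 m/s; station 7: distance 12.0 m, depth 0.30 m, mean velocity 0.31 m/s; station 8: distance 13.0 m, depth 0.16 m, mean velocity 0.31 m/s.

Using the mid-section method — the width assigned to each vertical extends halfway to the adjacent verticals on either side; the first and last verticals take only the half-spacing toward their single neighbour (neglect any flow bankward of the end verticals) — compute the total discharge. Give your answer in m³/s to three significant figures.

2.27 m³/s

w_1 = (2.2 − 1.0)/2 = 0.6 m; q_1 = 0.32 × 0.18 × 0.6 = 0.03456 m³/s
w_2 = (6.3 − 1.0)/2 = 2.65 m; q_2 = 0.44 × 0.36 × 2.65 = 0.4198 m³/s
w_3 = (9.4 − 2.2)/2 = 3.6 m; q_3 = 0.44 × 0.57 × 3.6 = 0.9029 m³/s
w_4 = (10.1 − 6.3)/2 = 1.9 m; q_4 = 0.46 × 0.51 × 1.9 = 0.4457 m³/s
w_5 = (10.9 − 9.4)/2 = 0.75 m; q_5 = 0.51 × 0.39 × 0.75 = 0.1492 m³/s
w_6 = (12.0 − 10.1)/2 = 0.95 m; q_6 = 0.48 × 0.43 × 0.95 = 0.1961 m³/s
w_7 = (13.0 − 10.9)/2 = 1.05 m; q_7 = 0.31 × 0.30 × 1.05 = 0.09765 m³/s
w_8 = (13.0 − 12.0)/2 = 0.5 m; q_8 = 0.31 × 0.16 × 0.5 = 0.02480 m³/s
Q = Σ qᵢ = 2.271 m³/s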